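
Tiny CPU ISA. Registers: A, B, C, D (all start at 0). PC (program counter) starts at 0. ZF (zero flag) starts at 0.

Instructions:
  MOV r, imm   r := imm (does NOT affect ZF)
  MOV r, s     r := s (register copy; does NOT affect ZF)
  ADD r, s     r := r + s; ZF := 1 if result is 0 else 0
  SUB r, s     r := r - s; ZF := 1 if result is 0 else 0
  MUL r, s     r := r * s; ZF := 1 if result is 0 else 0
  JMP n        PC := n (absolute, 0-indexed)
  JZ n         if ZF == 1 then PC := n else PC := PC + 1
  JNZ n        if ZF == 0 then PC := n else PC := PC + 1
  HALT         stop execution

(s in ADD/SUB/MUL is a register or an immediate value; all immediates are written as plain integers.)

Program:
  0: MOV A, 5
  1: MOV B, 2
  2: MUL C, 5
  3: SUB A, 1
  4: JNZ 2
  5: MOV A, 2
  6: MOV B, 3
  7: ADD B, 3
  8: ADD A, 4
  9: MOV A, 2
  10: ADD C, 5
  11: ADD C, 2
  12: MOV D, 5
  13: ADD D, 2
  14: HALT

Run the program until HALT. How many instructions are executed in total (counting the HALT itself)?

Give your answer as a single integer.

Step 1: PC=0 exec 'MOV A, 5'. After: A=5 B=0 C=0 D=0 ZF=0 PC=1
Step 2: PC=1 exec 'MOV B, 2'. After: A=5 B=2 C=0 D=0 ZF=0 PC=2
Step 3: PC=2 exec 'MUL C, 5'. After: A=5 B=2 C=0 D=0 ZF=1 PC=3
Step 4: PC=3 exec 'SUB A, 1'. After: A=4 B=2 C=0 D=0 ZF=0 PC=4
Step 5: PC=4 exec 'JNZ 2'. After: A=4 B=2 C=0 D=0 ZF=0 PC=2
Step 6: PC=2 exec 'MUL C, 5'. After: A=4 B=2 C=0 D=0 ZF=1 PC=3
Step 7: PC=3 exec 'SUB A, 1'. After: A=3 B=2 C=0 D=0 ZF=0 PC=4
Step 8: PC=4 exec 'JNZ 2'. After: A=3 B=2 C=0 D=0 ZF=0 PC=2
Step 9: PC=2 exec 'MUL C, 5'. After: A=3 B=2 C=0 D=0 ZF=1 PC=3
Step 10: PC=3 exec 'SUB A, 1'. After: A=2 B=2 C=0 D=0 ZF=0 PC=4
Step 11: PC=4 exec 'JNZ 2'. After: A=2 B=2 C=0 D=0 ZF=0 PC=2
Step 12: PC=2 exec 'MUL C, 5'. After: A=2 B=2 C=0 D=0 ZF=1 PC=3
Step 13: PC=3 exec 'SUB A, 1'. After: A=1 B=2 C=0 D=0 ZF=0 PC=4
Step 14: PC=4 exec 'JNZ 2'. After: A=1 B=2 C=0 D=0 ZF=0 PC=2
Step 15: PC=2 exec 'MUL C, 5'. After: A=1 B=2 C=0 D=0 ZF=1 PC=3
Step 16: PC=3 exec 'SUB A, 1'. After: A=0 B=2 C=0 D=0 ZF=1 PC=4
Step 17: PC=4 exec 'JNZ 2'. After: A=0 B=2 C=0 D=0 ZF=1 PC=5
Step 18: PC=5 exec 'MOV A, 2'. After: A=2 B=2 C=0 D=0 ZF=1 PC=6
Step 19: PC=6 exec 'MOV B, 3'. After: A=2 B=3 C=0 D=0 ZF=1 PC=7
Step 20: PC=7 exec 'ADD B, 3'. After: A=2 B=6 C=0 D=0 ZF=0 PC=8
Step 21: PC=8 exec 'ADD A, 4'. After: A=6 B=6 C=0 D=0 ZF=0 PC=9
Step 22: PC=9 exec 'MOV A, 2'. After: A=2 B=6 C=0 D=0 ZF=0 PC=10
Step 23: PC=10 exec 'ADD C, 5'. After: A=2 B=6 C=5 D=0 ZF=0 PC=11
Step 24: PC=11 exec 'ADD C, 2'. After: A=2 B=6 C=7 D=0 ZF=0 PC=12
Step 25: PC=12 exec 'MOV D, 5'. After: A=2 B=6 C=7 D=5 ZF=0 PC=13
Step 26: PC=13 exec 'ADD D, 2'. After: A=2 B=6 C=7 D=7 ZF=0 PC=14
Step 27: PC=14 exec 'HALT'. After: A=2 B=6 C=7 D=7 ZF=0 PC=14 HALTED
Total instructions executed: 27

Answer: 27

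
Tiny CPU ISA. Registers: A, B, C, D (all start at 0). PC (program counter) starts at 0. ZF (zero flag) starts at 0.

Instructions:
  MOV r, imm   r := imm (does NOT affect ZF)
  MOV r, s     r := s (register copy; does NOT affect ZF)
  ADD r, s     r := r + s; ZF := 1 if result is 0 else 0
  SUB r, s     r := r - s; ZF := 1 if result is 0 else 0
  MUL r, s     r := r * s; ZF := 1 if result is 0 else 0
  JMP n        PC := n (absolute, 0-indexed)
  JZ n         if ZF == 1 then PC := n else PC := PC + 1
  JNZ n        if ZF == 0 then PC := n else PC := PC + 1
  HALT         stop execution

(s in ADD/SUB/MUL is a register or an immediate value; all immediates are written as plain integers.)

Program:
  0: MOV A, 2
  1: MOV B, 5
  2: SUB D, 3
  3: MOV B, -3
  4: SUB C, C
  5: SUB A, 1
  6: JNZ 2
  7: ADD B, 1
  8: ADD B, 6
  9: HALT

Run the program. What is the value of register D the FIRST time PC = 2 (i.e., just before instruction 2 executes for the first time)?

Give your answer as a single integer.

Step 1: PC=0 exec 'MOV A, 2'. After: A=2 B=0 C=0 D=0 ZF=0 PC=1
Step 2: PC=1 exec 'MOV B, 5'. After: A=2 B=5 C=0 D=0 ZF=0 PC=2
First time PC=2: D=0

0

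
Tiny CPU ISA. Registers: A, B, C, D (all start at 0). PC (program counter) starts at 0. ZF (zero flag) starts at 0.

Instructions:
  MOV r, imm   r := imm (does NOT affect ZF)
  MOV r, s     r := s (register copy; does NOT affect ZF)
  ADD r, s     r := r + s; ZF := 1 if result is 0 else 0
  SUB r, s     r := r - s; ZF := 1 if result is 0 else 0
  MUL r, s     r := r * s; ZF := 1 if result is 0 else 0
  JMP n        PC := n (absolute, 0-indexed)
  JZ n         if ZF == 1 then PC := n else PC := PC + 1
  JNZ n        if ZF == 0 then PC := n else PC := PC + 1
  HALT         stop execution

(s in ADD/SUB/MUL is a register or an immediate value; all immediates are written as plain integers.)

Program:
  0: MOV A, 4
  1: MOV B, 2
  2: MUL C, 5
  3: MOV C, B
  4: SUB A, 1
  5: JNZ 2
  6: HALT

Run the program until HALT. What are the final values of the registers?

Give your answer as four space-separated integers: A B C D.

Answer: 0 2 2 0

Derivation:
Step 1: PC=0 exec 'MOV A, 4'. After: A=4 B=0 C=0 D=0 ZF=0 PC=1
Step 2: PC=1 exec 'MOV B, 2'. After: A=4 B=2 C=0 D=0 ZF=0 PC=2
Step 3: PC=2 exec 'MUL C, 5'. After: A=4 B=2 C=0 D=0 ZF=1 PC=3
Step 4: PC=3 exec 'MOV C, B'. After: A=4 B=2 C=2 D=0 ZF=1 PC=4
Step 5: PC=4 exec 'SUB A, 1'. After: A=3 B=2 C=2 D=0 ZF=0 PC=5
Step 6: PC=5 exec 'JNZ 2'. After: A=3 B=2 C=2 D=0 ZF=0 PC=2
Step 7: PC=2 exec 'MUL C, 5'. After: A=3 B=2 C=10 D=0 ZF=0 PC=3
Step 8: PC=3 exec 'MOV C, B'. After: A=3 B=2 C=2 D=0 ZF=0 PC=4
Step 9: PC=4 exec 'SUB A, 1'. After: A=2 B=2 C=2 D=0 ZF=0 PC=5
Step 10: PC=5 exec 'JNZ 2'. After: A=2 B=2 C=2 D=0 ZF=0 PC=2
Step 11: PC=2 exec 'MUL C, 5'. After: A=2 B=2 C=10 D=0 ZF=0 PC=3
Step 12: PC=3 exec 'MOV C, B'. After: A=2 B=2 C=2 D=0 ZF=0 PC=4
Step 13: PC=4 exec 'SUB A, 1'. After: A=1 B=2 C=2 D=0 ZF=0 PC=5
Step 14: PC=5 exec 'JNZ 2'. After: A=1 B=2 C=2 D=0 ZF=0 PC=2
Step 15: PC=2 exec 'MUL C, 5'. After: A=1 B=2 C=10 D=0 ZF=0 PC=3
Step 16: PC=3 exec 'MOV C, B'. After: A=1 B=2 C=2 D=0 ZF=0 PC=4
Step 17: PC=4 exec 'SUB A, 1'. After: A=0 B=2 C=2 D=0 ZF=1 PC=5
Step 18: PC=5 exec 'JNZ 2'. After: A=0 B=2 C=2 D=0 ZF=1 PC=6
Step 19: PC=6 exec 'HALT'. After: A=0 B=2 C=2 D=0 ZF=1 PC=6 HALTED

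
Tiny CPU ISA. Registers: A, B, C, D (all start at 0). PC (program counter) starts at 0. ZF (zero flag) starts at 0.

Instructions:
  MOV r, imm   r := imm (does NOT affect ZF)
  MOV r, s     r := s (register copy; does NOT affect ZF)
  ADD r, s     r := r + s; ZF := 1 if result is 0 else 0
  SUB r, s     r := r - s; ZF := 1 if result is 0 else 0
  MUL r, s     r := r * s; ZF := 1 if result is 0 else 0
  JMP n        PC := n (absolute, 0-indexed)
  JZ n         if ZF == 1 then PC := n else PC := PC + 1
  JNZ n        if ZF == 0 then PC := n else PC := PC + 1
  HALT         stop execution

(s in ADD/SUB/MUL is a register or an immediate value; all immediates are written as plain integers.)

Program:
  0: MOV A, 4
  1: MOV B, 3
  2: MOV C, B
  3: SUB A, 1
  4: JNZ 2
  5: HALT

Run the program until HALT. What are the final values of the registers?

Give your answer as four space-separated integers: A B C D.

Step 1: PC=0 exec 'MOV A, 4'. After: A=4 B=0 C=0 D=0 ZF=0 PC=1
Step 2: PC=1 exec 'MOV B, 3'. After: A=4 B=3 C=0 D=0 ZF=0 PC=2
Step 3: PC=2 exec 'MOV C, B'. After: A=4 B=3 C=3 D=0 ZF=0 PC=3
Step 4: PC=3 exec 'SUB A, 1'. After: A=3 B=3 C=3 D=0 ZF=0 PC=4
Step 5: PC=4 exec 'JNZ 2'. After: A=3 B=3 C=3 D=0 ZF=0 PC=2
Step 6: PC=2 exec 'MOV C, B'. After: A=3 B=3 C=3 D=0 ZF=0 PC=3
Step 7: PC=3 exec 'SUB A, 1'. After: A=2 B=3 C=3 D=0 ZF=0 PC=4
Step 8: PC=4 exec 'JNZ 2'. After: A=2 B=3 C=3 D=0 ZF=0 PC=2
Step 9: PC=2 exec 'MOV C, B'. After: A=2 B=3 C=3 D=0 ZF=0 PC=3
Step 10: PC=3 exec 'SUB A, 1'. After: A=1 B=3 C=3 D=0 ZF=0 PC=4
Step 11: PC=4 exec 'JNZ 2'. After: A=1 B=3 C=3 D=0 ZF=0 PC=2
Step 12: PC=2 exec 'MOV C, B'. After: A=1 B=3 C=3 D=0 ZF=0 PC=3
Step 13: PC=3 exec 'SUB A, 1'. After: A=0 B=3 C=3 D=0 ZF=1 PC=4
Step 14: PC=4 exec 'JNZ 2'. After: A=0 B=3 C=3 D=0 ZF=1 PC=5
Step 15: PC=5 exec 'HALT'. After: A=0 B=3 C=3 D=0 ZF=1 PC=5 HALTED

Answer: 0 3 3 0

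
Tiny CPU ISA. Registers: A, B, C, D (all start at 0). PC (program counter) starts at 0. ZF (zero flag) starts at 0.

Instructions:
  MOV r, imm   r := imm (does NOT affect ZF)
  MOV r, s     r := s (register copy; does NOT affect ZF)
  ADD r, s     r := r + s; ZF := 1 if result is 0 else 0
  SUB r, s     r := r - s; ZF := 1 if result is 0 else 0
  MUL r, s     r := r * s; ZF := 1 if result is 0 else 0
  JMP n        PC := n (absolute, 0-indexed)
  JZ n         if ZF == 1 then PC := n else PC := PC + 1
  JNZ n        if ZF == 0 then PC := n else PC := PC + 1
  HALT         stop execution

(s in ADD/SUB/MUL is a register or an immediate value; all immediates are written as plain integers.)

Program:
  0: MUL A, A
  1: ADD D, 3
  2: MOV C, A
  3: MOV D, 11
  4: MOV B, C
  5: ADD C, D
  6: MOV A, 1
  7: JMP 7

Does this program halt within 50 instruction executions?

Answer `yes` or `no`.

Step 1: PC=0 exec 'MUL A, A'. After: A=0 B=0 C=0 D=0 ZF=1 PC=1
Step 2: PC=1 exec 'ADD D, 3'. After: A=0 B=0 C=0 D=3 ZF=0 PC=2
Step 3: PC=2 exec 'MOV C, A'. After: A=0 B=0 C=0 D=3 ZF=0 PC=3
Step 4: PC=3 exec 'MOV D, 11'. After: A=0 B=0 C=0 D=11 ZF=0 PC=4
Step 5: PC=4 exec 'MOV B, C'. After: A=0 B=0 C=0 D=11 ZF=0 PC=5
Step 6: PC=5 exec 'ADD C, D'. After: A=0 B=0 C=11 D=11 ZF=0 PC=6
Step 7: PC=6 exec 'MOV A, 1'. After: A=1 B=0 C=11 D=11 ZF=0 PC=7
Step 8: PC=7 exec 'JMP 7'. After: A=1 B=0 C=11 D=11 ZF=0 PC=7
State after step 8 equals state after step 7: the program is in a cycle of length 1 and will never halt.

Answer: no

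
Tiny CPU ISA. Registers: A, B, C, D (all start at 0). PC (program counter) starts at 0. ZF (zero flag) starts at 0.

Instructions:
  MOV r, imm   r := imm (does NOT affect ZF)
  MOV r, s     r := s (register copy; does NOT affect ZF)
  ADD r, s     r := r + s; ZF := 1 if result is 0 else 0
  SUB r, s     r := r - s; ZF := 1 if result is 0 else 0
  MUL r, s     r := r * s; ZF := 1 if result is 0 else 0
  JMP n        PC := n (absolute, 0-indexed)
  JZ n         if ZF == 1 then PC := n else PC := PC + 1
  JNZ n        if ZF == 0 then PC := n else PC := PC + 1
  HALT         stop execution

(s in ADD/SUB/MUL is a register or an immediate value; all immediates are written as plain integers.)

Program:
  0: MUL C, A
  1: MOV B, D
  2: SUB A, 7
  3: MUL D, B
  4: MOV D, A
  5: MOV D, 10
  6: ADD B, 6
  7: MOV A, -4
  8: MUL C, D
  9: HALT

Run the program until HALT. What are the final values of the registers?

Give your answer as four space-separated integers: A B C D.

Answer: -4 6 0 10

Derivation:
Step 1: PC=0 exec 'MUL C, A'. After: A=0 B=0 C=0 D=0 ZF=1 PC=1
Step 2: PC=1 exec 'MOV B, D'. After: A=0 B=0 C=0 D=0 ZF=1 PC=2
Step 3: PC=2 exec 'SUB A, 7'. After: A=-7 B=0 C=0 D=0 ZF=0 PC=3
Step 4: PC=3 exec 'MUL D, B'. After: A=-7 B=0 C=0 D=0 ZF=1 PC=4
Step 5: PC=4 exec 'MOV D, A'. After: A=-7 B=0 C=0 D=-7 ZF=1 PC=5
Step 6: PC=5 exec 'MOV D, 10'. After: A=-7 B=0 C=0 D=10 ZF=1 PC=6
Step 7: PC=6 exec 'ADD B, 6'. After: A=-7 B=6 C=0 D=10 ZF=0 PC=7
Step 8: PC=7 exec 'MOV A, -4'. After: A=-4 B=6 C=0 D=10 ZF=0 PC=8
Step 9: PC=8 exec 'MUL C, D'. After: A=-4 B=6 C=0 D=10 ZF=1 PC=9
Step 10: PC=9 exec 'HALT'. After: A=-4 B=6 C=0 D=10 ZF=1 PC=9 HALTED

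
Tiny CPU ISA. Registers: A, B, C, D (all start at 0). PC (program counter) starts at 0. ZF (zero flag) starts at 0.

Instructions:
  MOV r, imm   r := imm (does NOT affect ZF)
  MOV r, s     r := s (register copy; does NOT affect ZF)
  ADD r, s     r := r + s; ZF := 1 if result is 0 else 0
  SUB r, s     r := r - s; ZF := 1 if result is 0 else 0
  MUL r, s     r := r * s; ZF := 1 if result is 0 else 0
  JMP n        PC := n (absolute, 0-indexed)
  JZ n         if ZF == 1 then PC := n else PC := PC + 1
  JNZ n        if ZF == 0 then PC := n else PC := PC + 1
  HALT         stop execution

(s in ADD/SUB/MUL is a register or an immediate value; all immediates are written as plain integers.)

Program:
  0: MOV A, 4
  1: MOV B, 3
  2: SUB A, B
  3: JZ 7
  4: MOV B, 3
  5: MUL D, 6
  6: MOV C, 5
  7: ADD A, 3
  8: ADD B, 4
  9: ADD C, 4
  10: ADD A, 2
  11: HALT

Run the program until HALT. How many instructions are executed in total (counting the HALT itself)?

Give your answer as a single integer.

Answer: 12

Derivation:
Step 1: PC=0 exec 'MOV A, 4'. After: A=4 B=0 C=0 D=0 ZF=0 PC=1
Step 2: PC=1 exec 'MOV B, 3'. After: A=4 B=3 C=0 D=0 ZF=0 PC=2
Step 3: PC=2 exec 'SUB A, B'. After: A=1 B=3 C=0 D=0 ZF=0 PC=3
Step 4: PC=3 exec 'JZ 7'. After: A=1 B=3 C=0 D=0 ZF=0 PC=4
Step 5: PC=4 exec 'MOV B, 3'. After: A=1 B=3 C=0 D=0 ZF=0 PC=5
Step 6: PC=5 exec 'MUL D, 6'. After: A=1 B=3 C=0 D=0 ZF=1 PC=6
Step 7: PC=6 exec 'MOV C, 5'. After: A=1 B=3 C=5 D=0 ZF=1 PC=7
Step 8: PC=7 exec 'ADD A, 3'. After: A=4 B=3 C=5 D=0 ZF=0 PC=8
Step 9: PC=8 exec 'ADD B, 4'. After: A=4 B=7 C=5 D=0 ZF=0 PC=9
Step 10: PC=9 exec 'ADD C, 4'. After: A=4 B=7 C=9 D=0 ZF=0 PC=10
Step 11: PC=10 exec 'ADD A, 2'. After: A=6 B=7 C=9 D=0 ZF=0 PC=11
Step 12: PC=11 exec 'HALT'. After: A=6 B=7 C=9 D=0 ZF=0 PC=11 HALTED
Total instructions executed: 12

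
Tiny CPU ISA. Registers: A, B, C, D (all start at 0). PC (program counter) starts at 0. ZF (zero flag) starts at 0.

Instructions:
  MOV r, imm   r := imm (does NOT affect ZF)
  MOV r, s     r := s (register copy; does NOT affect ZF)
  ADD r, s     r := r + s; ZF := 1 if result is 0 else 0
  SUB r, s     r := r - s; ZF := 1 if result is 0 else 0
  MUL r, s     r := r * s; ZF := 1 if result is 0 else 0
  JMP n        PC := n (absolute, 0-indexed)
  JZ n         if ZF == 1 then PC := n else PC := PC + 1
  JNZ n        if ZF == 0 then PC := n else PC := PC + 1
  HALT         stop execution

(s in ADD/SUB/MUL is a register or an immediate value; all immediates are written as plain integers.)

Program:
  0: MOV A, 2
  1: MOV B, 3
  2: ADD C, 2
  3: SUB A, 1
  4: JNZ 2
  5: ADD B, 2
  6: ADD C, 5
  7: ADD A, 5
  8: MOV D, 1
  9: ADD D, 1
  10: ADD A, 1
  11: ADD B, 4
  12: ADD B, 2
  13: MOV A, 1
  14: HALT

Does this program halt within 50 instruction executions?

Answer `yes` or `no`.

Step 1: PC=0 exec 'MOV A, 2'. After: A=2 B=0 C=0 D=0 ZF=0 PC=1
Step 2: PC=1 exec 'MOV B, 3'. After: A=2 B=3 C=0 D=0 ZF=0 PC=2
Step 3: PC=2 exec 'ADD C, 2'. After: A=2 B=3 C=2 D=0 ZF=0 PC=3
Step 4: PC=3 exec 'SUB A, 1'. After: A=1 B=3 C=2 D=0 ZF=0 PC=4
Step 5: PC=4 exec 'JNZ 2'. After: A=1 B=3 C=2 D=0 ZF=0 PC=2
Step 6: PC=2 exec 'ADD C, 2'. After: A=1 B=3 C=4 D=0 ZF=0 PC=3
Step 7: PC=3 exec 'SUB A, 1'. After: A=0 B=3 C=4 D=0 ZF=1 PC=4
Step 8: PC=4 exec 'JNZ 2'. After: A=0 B=3 C=4 D=0 ZF=1 PC=5
Step 9: PC=5 exec 'ADD B, 2'. After: A=0 B=5 C=4 D=0 ZF=0 PC=6
Step 10: PC=6 exec 'ADD C, 5'. After: A=0 B=5 C=9 D=0 ZF=0 PC=7
Step 11: PC=7 exec 'ADD A, 5'. After: A=5 B=5 C=9 D=0 ZF=0 PC=8
Step 12: PC=8 exec 'MOV D, 1'. After: A=5 B=5 C=9 D=1 ZF=0 PC=9
Step 13: PC=9 exec 'ADD D, 1'. After: A=5 B=5 C=9 D=2 ZF=0 PC=10
Step 14: PC=10 exec 'ADD A, 1'. After: A=6 B=5 C=9 D=2 ZF=0 PC=11
Step 15: PC=11 exec 'ADD B, 4'. After: A=6 B=9 C=9 D=2 ZF=0 PC=12
Step 16: PC=12 exec 'ADD B, 2'. After: A=6 B=11 C=9 D=2 ZF=0 PC=13
Step 17: PC=13 exec 'MOV A, 1'. After: A=1 B=11 C=9 D=2 ZF=0 PC=14
Step 18: PC=14 exec 'HALT'. After: A=1 B=11 C=9 D=2 ZF=0 PC=14 HALTED

Answer: yes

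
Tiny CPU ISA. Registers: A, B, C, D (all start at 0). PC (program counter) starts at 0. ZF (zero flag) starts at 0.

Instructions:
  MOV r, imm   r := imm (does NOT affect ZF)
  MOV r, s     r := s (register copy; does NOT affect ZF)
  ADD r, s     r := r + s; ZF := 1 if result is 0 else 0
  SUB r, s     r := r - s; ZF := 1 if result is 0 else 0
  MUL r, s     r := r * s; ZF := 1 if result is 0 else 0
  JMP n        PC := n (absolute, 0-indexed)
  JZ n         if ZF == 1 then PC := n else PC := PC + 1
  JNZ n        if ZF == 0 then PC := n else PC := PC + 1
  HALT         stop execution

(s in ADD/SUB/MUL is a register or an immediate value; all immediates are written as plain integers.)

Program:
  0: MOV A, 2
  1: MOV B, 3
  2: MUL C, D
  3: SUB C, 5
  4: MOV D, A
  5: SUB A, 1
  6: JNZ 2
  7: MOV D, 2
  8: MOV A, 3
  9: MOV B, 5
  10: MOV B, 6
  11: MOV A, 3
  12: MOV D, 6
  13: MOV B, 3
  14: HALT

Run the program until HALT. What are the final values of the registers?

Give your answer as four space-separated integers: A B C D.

Step 1: PC=0 exec 'MOV A, 2'. After: A=2 B=0 C=0 D=0 ZF=0 PC=1
Step 2: PC=1 exec 'MOV B, 3'. After: A=2 B=3 C=0 D=0 ZF=0 PC=2
Step 3: PC=2 exec 'MUL C, D'. After: A=2 B=3 C=0 D=0 ZF=1 PC=3
Step 4: PC=3 exec 'SUB C, 5'. After: A=2 B=3 C=-5 D=0 ZF=0 PC=4
Step 5: PC=4 exec 'MOV D, A'. After: A=2 B=3 C=-5 D=2 ZF=0 PC=5
Step 6: PC=5 exec 'SUB A, 1'. After: A=1 B=3 C=-5 D=2 ZF=0 PC=6
Step 7: PC=6 exec 'JNZ 2'. After: A=1 B=3 C=-5 D=2 ZF=0 PC=2
Step 8: PC=2 exec 'MUL C, D'. After: A=1 B=3 C=-10 D=2 ZF=0 PC=3
Step 9: PC=3 exec 'SUB C, 5'. After: A=1 B=3 C=-15 D=2 ZF=0 PC=4
Step 10: PC=4 exec 'MOV D, A'. After: A=1 B=3 C=-15 D=1 ZF=0 PC=5
Step 11: PC=5 exec 'SUB A, 1'. After: A=0 B=3 C=-15 D=1 ZF=1 PC=6
Step 12: PC=6 exec 'JNZ 2'. After: A=0 B=3 C=-15 D=1 ZF=1 PC=7
Step 13: PC=7 exec 'MOV D, 2'. After: A=0 B=3 C=-15 D=2 ZF=1 PC=8
Step 14: PC=8 exec 'MOV A, 3'. After: A=3 B=3 C=-15 D=2 ZF=1 PC=9
Step 15: PC=9 exec 'MOV B, 5'. After: A=3 B=5 C=-15 D=2 ZF=1 PC=10
Step 16: PC=10 exec 'MOV B, 6'. After: A=3 B=6 C=-15 D=2 ZF=1 PC=11
Step 17: PC=11 exec 'MOV A, 3'. After: A=3 B=6 C=-15 D=2 ZF=1 PC=12
Step 18: PC=12 exec 'MOV D, 6'. After: A=3 B=6 C=-15 D=6 ZF=1 PC=13
Step 19: PC=13 exec 'MOV B, 3'. After: A=3 B=3 C=-15 D=6 ZF=1 PC=14
Step 20: PC=14 exec 'HALT'. After: A=3 B=3 C=-15 D=6 ZF=1 PC=14 HALTED

Answer: 3 3 -15 6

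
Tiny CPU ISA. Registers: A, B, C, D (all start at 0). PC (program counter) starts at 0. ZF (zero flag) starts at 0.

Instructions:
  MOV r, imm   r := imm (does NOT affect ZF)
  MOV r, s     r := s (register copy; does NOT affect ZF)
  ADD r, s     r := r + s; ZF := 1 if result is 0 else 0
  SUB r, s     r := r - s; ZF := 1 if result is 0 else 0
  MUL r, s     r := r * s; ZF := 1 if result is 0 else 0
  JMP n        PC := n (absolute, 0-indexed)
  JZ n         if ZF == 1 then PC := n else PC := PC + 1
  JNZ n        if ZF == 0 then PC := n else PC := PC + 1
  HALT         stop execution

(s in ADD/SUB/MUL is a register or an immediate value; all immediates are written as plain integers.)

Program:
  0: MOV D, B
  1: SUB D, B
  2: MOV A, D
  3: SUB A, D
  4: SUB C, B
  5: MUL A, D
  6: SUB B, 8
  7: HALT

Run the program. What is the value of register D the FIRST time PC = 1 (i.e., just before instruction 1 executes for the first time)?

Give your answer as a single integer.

Step 1: PC=0 exec 'MOV D, B'. After: A=0 B=0 C=0 D=0 ZF=0 PC=1
First time PC=1: D=0

0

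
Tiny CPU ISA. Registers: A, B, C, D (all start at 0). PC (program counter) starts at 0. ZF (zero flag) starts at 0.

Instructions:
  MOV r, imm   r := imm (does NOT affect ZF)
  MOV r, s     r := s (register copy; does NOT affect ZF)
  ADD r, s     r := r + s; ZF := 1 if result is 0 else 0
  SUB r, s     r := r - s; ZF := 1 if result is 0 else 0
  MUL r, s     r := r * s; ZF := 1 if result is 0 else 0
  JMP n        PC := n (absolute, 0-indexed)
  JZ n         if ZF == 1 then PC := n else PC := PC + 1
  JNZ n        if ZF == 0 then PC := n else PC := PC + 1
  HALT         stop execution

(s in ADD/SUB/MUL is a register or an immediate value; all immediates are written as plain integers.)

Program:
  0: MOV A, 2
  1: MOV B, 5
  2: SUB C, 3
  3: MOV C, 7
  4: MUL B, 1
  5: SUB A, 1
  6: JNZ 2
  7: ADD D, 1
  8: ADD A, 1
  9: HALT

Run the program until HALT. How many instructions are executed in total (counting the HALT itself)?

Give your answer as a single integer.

Answer: 15

Derivation:
Step 1: PC=0 exec 'MOV A, 2'. After: A=2 B=0 C=0 D=0 ZF=0 PC=1
Step 2: PC=1 exec 'MOV B, 5'. After: A=2 B=5 C=0 D=0 ZF=0 PC=2
Step 3: PC=2 exec 'SUB C, 3'. After: A=2 B=5 C=-3 D=0 ZF=0 PC=3
Step 4: PC=3 exec 'MOV C, 7'. After: A=2 B=5 C=7 D=0 ZF=0 PC=4
Step 5: PC=4 exec 'MUL B, 1'. After: A=2 B=5 C=7 D=0 ZF=0 PC=5
Step 6: PC=5 exec 'SUB A, 1'. After: A=1 B=5 C=7 D=0 ZF=0 PC=6
Step 7: PC=6 exec 'JNZ 2'. After: A=1 B=5 C=7 D=0 ZF=0 PC=2
Step 8: PC=2 exec 'SUB C, 3'. After: A=1 B=5 C=4 D=0 ZF=0 PC=3
Step 9: PC=3 exec 'MOV C, 7'. After: A=1 B=5 C=7 D=0 ZF=0 PC=4
Step 10: PC=4 exec 'MUL B, 1'. After: A=1 B=5 C=7 D=0 ZF=0 PC=5
Step 11: PC=5 exec 'SUB A, 1'. After: A=0 B=5 C=7 D=0 ZF=1 PC=6
Step 12: PC=6 exec 'JNZ 2'. After: A=0 B=5 C=7 D=0 ZF=1 PC=7
Step 13: PC=7 exec 'ADD D, 1'. After: A=0 B=5 C=7 D=1 ZF=0 PC=8
Step 14: PC=8 exec 'ADD A, 1'. After: A=1 B=5 C=7 D=1 ZF=0 PC=9
Step 15: PC=9 exec 'HALT'. After: A=1 B=5 C=7 D=1 ZF=0 PC=9 HALTED
Total instructions executed: 15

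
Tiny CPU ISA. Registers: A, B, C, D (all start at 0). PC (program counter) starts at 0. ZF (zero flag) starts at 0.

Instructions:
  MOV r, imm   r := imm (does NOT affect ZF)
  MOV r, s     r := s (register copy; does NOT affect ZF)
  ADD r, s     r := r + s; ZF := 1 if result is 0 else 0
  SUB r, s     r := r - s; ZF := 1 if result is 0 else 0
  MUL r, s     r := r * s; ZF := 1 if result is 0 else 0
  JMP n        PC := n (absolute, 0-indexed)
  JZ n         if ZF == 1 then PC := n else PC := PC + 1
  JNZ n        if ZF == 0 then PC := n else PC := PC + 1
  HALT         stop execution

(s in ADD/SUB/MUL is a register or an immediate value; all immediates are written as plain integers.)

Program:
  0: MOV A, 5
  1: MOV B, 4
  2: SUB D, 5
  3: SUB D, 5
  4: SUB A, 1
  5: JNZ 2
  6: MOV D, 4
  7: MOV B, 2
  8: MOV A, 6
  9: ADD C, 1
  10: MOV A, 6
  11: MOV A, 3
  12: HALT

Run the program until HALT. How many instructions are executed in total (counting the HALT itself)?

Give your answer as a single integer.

Step 1: PC=0 exec 'MOV A, 5'. After: A=5 B=0 C=0 D=0 ZF=0 PC=1
Step 2: PC=1 exec 'MOV B, 4'. After: A=5 B=4 C=0 D=0 ZF=0 PC=2
Step 3: PC=2 exec 'SUB D, 5'. After: A=5 B=4 C=0 D=-5 ZF=0 PC=3
Step 4: PC=3 exec 'SUB D, 5'. After: A=5 B=4 C=0 D=-10 ZF=0 PC=4
Step 5: PC=4 exec 'SUB A, 1'. After: A=4 B=4 C=0 D=-10 ZF=0 PC=5
Step 6: PC=5 exec 'JNZ 2'. After: A=4 B=4 C=0 D=-10 ZF=0 PC=2
Step 7: PC=2 exec 'SUB D, 5'. After: A=4 B=4 C=0 D=-15 ZF=0 PC=3
Step 8: PC=3 exec 'SUB D, 5'. After: A=4 B=4 C=0 D=-20 ZF=0 PC=4
Step 9: PC=4 exec 'SUB A, 1'. After: A=3 B=4 C=0 D=-20 ZF=0 PC=5
Step 10: PC=5 exec 'JNZ 2'. After: A=3 B=4 C=0 D=-20 ZF=0 PC=2
Step 11: PC=2 exec 'SUB D, 5'. After: A=3 B=4 C=0 D=-25 ZF=0 PC=3
Step 12: PC=3 exec 'SUB D, 5'. After: A=3 B=4 C=0 D=-30 ZF=0 PC=4
Step 13: PC=4 exec 'SUB A, 1'. After: A=2 B=4 C=0 D=-30 ZF=0 PC=5
Step 14: PC=5 exec 'JNZ 2'. After: A=2 B=4 C=0 D=-30 ZF=0 PC=2
Step 15: PC=2 exec 'SUB D, 5'. After: A=2 B=4 C=0 D=-35 ZF=0 PC=3
Step 16: PC=3 exec 'SUB D, 5'. After: A=2 B=4 C=0 D=-40 ZF=0 PC=4
Step 17: PC=4 exec 'SUB A, 1'. After: A=1 B=4 C=0 D=-40 ZF=0 PC=5
Step 18: PC=5 exec 'JNZ 2'. After: A=1 B=4 C=0 D=-40 ZF=0 PC=2
Step 19: PC=2 exec 'SUB D, 5'. After: A=1 B=4 C=0 D=-45 ZF=0 PC=3
Step 20: PC=3 exec 'SUB D, 5'. After: A=1 B=4 C=0 D=-50 ZF=0 PC=4
Step 21: PC=4 exec 'SUB A, 1'. After: A=0 B=4 C=0 D=-50 ZF=1 PC=5
Step 22: PC=5 exec 'JNZ 2'. After: A=0 B=4 C=0 D=-50 ZF=1 PC=6
Step 23: PC=6 exec 'MOV D, 4'. After: A=0 B=4 C=0 D=4 ZF=1 PC=7
Step 24: PC=7 exec 'MOV B, 2'. After: A=0 B=2 C=0 D=4 ZF=1 PC=8
Step 25: PC=8 exec 'MOV A, 6'. After: A=6 B=2 C=0 D=4 ZF=1 PC=9
Step 26: PC=9 exec 'ADD C, 1'. After: A=6 B=2 C=1 D=4 ZF=0 PC=10
Step 27: PC=10 exec 'MOV A, 6'. After: A=6 B=2 C=1 D=4 ZF=0 PC=11
Step 28: PC=11 exec 'MOV A, 3'. After: A=3 B=2 C=1 D=4 ZF=0 PC=12
Step 29: PC=12 exec 'HALT'. After: A=3 B=2 C=1 D=4 ZF=0 PC=12 HALTED
Total instructions executed: 29

Answer: 29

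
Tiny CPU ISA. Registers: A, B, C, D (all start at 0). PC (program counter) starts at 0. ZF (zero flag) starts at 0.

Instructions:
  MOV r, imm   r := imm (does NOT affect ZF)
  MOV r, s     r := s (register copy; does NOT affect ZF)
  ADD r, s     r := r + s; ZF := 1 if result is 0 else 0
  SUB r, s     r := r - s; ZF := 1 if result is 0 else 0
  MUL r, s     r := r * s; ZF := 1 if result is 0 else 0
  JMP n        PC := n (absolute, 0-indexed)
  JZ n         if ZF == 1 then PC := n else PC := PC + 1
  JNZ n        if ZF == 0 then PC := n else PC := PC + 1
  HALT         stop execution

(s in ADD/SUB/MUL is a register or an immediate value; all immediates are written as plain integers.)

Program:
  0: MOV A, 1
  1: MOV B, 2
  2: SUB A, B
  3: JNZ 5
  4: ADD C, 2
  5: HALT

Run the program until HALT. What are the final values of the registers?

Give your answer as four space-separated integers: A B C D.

Step 1: PC=0 exec 'MOV A, 1'. After: A=1 B=0 C=0 D=0 ZF=0 PC=1
Step 2: PC=1 exec 'MOV B, 2'. After: A=1 B=2 C=0 D=0 ZF=0 PC=2
Step 3: PC=2 exec 'SUB A, B'. After: A=-1 B=2 C=0 D=0 ZF=0 PC=3
Step 4: PC=3 exec 'JNZ 5'. After: A=-1 B=2 C=0 D=0 ZF=0 PC=5
Step 5: PC=5 exec 'HALT'. After: A=-1 B=2 C=0 D=0 ZF=0 PC=5 HALTED

Answer: -1 2 0 0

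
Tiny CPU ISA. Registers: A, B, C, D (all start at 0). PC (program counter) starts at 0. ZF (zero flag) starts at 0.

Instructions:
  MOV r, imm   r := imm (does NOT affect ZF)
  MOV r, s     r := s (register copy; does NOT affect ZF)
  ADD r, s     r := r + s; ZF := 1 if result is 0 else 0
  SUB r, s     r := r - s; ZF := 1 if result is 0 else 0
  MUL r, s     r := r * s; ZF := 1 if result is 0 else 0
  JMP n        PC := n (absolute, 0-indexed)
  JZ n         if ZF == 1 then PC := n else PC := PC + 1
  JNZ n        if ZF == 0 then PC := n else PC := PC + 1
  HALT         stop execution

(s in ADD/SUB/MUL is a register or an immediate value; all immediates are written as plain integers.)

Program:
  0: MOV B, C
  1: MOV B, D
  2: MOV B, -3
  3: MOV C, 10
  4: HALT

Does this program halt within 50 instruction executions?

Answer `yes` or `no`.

Answer: yes

Derivation:
Step 1: PC=0 exec 'MOV B, C'. After: A=0 B=0 C=0 D=0 ZF=0 PC=1
Step 2: PC=1 exec 'MOV B, D'. After: A=0 B=0 C=0 D=0 ZF=0 PC=2
Step 3: PC=2 exec 'MOV B, -3'. After: A=0 B=-3 C=0 D=0 ZF=0 PC=3
Step 4: PC=3 exec 'MOV C, 10'. After: A=0 B=-3 C=10 D=0 ZF=0 PC=4
Step 5: PC=4 exec 'HALT'. After: A=0 B=-3 C=10 D=0 ZF=0 PC=4 HALTED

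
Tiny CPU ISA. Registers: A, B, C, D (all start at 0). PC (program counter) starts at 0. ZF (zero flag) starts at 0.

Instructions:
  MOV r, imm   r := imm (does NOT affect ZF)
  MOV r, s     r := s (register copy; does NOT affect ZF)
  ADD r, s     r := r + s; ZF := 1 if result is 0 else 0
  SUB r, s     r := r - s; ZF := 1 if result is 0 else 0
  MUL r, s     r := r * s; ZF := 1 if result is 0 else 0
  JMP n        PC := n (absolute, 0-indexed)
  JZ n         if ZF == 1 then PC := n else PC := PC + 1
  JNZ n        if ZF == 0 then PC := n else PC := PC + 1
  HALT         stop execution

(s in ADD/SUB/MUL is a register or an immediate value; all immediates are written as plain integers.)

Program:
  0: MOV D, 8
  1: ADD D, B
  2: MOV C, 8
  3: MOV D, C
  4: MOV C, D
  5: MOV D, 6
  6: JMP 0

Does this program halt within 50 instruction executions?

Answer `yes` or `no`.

Answer: no

Derivation:
Step 1: PC=0 exec 'MOV D, 8'. After: A=0 B=0 C=0 D=8 ZF=0 PC=1
Step 2: PC=1 exec 'ADD D, B'. After: A=0 B=0 C=0 D=8 ZF=0 PC=2
Step 3: PC=2 exec 'MOV C, 8'. After: A=0 B=0 C=8 D=8 ZF=0 PC=3
Step 4: PC=3 exec 'MOV D, C'. After: A=0 B=0 C=8 D=8 ZF=0 PC=4
Step 5: PC=4 exec 'MOV C, D'. After: A=0 B=0 C=8 D=8 ZF=0 PC=5
Step 6: PC=5 exec 'MOV D, 6'. After: A=0 B=0 C=8 D=6 ZF=0 PC=6
Step 7: PC=6 exec 'JMP 0'. After: A=0 B=0 C=8 D=6 ZF=0 PC=0
Step 8: PC=0 exec 'MOV D, 8'. After: A=0 B=0 C=8 D=8 ZF=0 PC=1
Step 9: PC=1 exec 'ADD D, B'. After: A=0 B=0 C=8 D=8 ZF=0 PC=2
Step 10: PC=2 exec 'MOV C, 8'. After: A=0 B=0 C=8 D=8 ZF=0 PC=3
State after step 10 equals state after step 3: the program is in a cycle of length 7 and will never halt.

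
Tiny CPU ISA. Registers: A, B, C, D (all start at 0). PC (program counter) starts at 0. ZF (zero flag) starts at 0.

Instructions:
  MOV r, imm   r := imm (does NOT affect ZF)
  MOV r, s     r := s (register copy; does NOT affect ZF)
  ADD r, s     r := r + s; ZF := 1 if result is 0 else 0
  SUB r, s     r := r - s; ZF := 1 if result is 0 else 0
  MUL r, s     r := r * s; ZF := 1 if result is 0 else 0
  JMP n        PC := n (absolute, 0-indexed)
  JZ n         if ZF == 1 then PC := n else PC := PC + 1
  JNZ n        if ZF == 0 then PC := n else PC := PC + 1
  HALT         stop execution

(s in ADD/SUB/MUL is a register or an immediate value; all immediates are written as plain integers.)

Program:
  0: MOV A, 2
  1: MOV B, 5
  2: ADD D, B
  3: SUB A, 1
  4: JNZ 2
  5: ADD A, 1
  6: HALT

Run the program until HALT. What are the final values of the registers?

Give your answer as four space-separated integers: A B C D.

Step 1: PC=0 exec 'MOV A, 2'. After: A=2 B=0 C=0 D=0 ZF=0 PC=1
Step 2: PC=1 exec 'MOV B, 5'. After: A=2 B=5 C=0 D=0 ZF=0 PC=2
Step 3: PC=2 exec 'ADD D, B'. After: A=2 B=5 C=0 D=5 ZF=0 PC=3
Step 4: PC=3 exec 'SUB A, 1'. After: A=1 B=5 C=0 D=5 ZF=0 PC=4
Step 5: PC=4 exec 'JNZ 2'. After: A=1 B=5 C=0 D=5 ZF=0 PC=2
Step 6: PC=2 exec 'ADD D, B'. After: A=1 B=5 C=0 D=10 ZF=0 PC=3
Step 7: PC=3 exec 'SUB A, 1'. After: A=0 B=5 C=0 D=10 ZF=1 PC=4
Step 8: PC=4 exec 'JNZ 2'. After: A=0 B=5 C=0 D=10 ZF=1 PC=5
Step 9: PC=5 exec 'ADD A, 1'. After: A=1 B=5 C=0 D=10 ZF=0 PC=6
Step 10: PC=6 exec 'HALT'. After: A=1 B=5 C=0 D=10 ZF=0 PC=6 HALTED

Answer: 1 5 0 10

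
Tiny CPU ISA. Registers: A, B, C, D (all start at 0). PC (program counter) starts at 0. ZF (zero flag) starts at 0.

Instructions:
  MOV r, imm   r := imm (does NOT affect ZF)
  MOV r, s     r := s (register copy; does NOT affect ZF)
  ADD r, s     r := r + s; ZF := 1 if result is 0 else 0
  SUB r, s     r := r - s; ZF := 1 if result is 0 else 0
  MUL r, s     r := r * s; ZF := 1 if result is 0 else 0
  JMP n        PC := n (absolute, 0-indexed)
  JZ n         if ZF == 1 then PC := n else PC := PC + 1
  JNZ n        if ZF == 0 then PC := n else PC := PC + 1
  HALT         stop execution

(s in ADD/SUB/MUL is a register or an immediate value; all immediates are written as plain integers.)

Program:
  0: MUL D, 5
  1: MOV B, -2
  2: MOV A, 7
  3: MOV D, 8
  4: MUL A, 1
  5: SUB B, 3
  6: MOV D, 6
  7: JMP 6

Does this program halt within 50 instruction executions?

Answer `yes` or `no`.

Answer: no

Derivation:
Step 1: PC=0 exec 'MUL D, 5'. After: A=0 B=0 C=0 D=0 ZF=1 PC=1
Step 2: PC=1 exec 'MOV B, -2'. After: A=0 B=-2 C=0 D=0 ZF=1 PC=2
Step 3: PC=2 exec 'MOV A, 7'. After: A=7 B=-2 C=0 D=0 ZF=1 PC=3
Step 4: PC=3 exec 'MOV D, 8'. After: A=7 B=-2 C=0 D=8 ZF=1 PC=4
Step 5: PC=4 exec 'MUL A, 1'. After: A=7 B=-2 C=0 D=8 ZF=0 PC=5
Step 6: PC=5 exec 'SUB B, 3'. After: A=7 B=-5 C=0 D=8 ZF=0 PC=6
Step 7: PC=6 exec 'MOV D, 6'. After: A=7 B=-5 C=0 D=6 ZF=0 PC=7
Step 8: PC=7 exec 'JMP 6'. After: A=7 B=-5 C=0 D=6 ZF=0 PC=6
Step 9: PC=6 exec 'MOV D, 6'. After: A=7 B=-5 C=0 D=6 ZF=0 PC=7
State after step 9 equals state after step 7: the program is in a cycle of length 2 and will never halt.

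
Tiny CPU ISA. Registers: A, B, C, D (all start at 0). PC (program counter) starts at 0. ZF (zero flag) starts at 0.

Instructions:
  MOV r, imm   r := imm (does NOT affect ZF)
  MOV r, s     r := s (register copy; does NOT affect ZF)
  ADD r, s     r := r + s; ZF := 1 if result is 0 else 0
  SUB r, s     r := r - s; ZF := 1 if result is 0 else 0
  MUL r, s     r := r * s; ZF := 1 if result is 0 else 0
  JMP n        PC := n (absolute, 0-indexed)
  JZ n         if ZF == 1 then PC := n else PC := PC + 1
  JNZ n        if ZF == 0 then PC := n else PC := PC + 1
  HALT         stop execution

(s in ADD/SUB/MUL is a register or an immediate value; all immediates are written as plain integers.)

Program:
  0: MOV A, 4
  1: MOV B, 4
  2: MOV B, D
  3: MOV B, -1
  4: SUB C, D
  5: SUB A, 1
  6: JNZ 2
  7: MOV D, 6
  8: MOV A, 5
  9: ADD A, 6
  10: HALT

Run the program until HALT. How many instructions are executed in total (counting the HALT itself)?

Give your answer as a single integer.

Answer: 26

Derivation:
Step 1: PC=0 exec 'MOV A, 4'. After: A=4 B=0 C=0 D=0 ZF=0 PC=1
Step 2: PC=1 exec 'MOV B, 4'. After: A=4 B=4 C=0 D=0 ZF=0 PC=2
Step 3: PC=2 exec 'MOV B, D'. After: A=4 B=0 C=0 D=0 ZF=0 PC=3
Step 4: PC=3 exec 'MOV B, -1'. After: A=4 B=-1 C=0 D=0 ZF=0 PC=4
Step 5: PC=4 exec 'SUB C, D'. After: A=4 B=-1 C=0 D=0 ZF=1 PC=5
Step 6: PC=5 exec 'SUB A, 1'. After: A=3 B=-1 C=0 D=0 ZF=0 PC=6
Step 7: PC=6 exec 'JNZ 2'. After: A=3 B=-1 C=0 D=0 ZF=0 PC=2
Step 8: PC=2 exec 'MOV B, D'. After: A=3 B=0 C=0 D=0 ZF=0 PC=3
Step 9: PC=3 exec 'MOV B, -1'. After: A=3 B=-1 C=0 D=0 ZF=0 PC=4
Step 10: PC=4 exec 'SUB C, D'. After: A=3 B=-1 C=0 D=0 ZF=1 PC=5
Step 11: PC=5 exec 'SUB A, 1'. After: A=2 B=-1 C=0 D=0 ZF=0 PC=6
Step 12: PC=6 exec 'JNZ 2'. After: A=2 B=-1 C=0 D=0 ZF=0 PC=2
Step 13: PC=2 exec 'MOV B, D'. After: A=2 B=0 C=0 D=0 ZF=0 PC=3
Step 14: PC=3 exec 'MOV B, -1'. After: A=2 B=-1 C=0 D=0 ZF=0 PC=4
Step 15: PC=4 exec 'SUB C, D'. After: A=2 B=-1 C=0 D=0 ZF=1 PC=5
Step 16: PC=5 exec 'SUB A, 1'. After: A=1 B=-1 C=0 D=0 ZF=0 PC=6
Step 17: PC=6 exec 'JNZ 2'. After: A=1 B=-1 C=0 D=0 ZF=0 PC=2
Step 18: PC=2 exec 'MOV B, D'. After: A=1 B=0 C=0 D=0 ZF=0 PC=3
Step 19: PC=3 exec 'MOV B, -1'. After: A=1 B=-1 C=0 D=0 ZF=0 PC=4
Step 20: PC=4 exec 'SUB C, D'. After: A=1 B=-1 C=0 D=0 ZF=1 PC=5
Step 21: PC=5 exec 'SUB A, 1'. After: A=0 B=-1 C=0 D=0 ZF=1 PC=6
Step 22: PC=6 exec 'JNZ 2'. After: A=0 B=-1 C=0 D=0 ZF=1 PC=7
Step 23: PC=7 exec 'MOV D, 6'. After: A=0 B=-1 C=0 D=6 ZF=1 PC=8
Step 24: PC=8 exec 'MOV A, 5'. After: A=5 B=-1 C=0 D=6 ZF=1 PC=9
Step 25: PC=9 exec 'ADD A, 6'. After: A=11 B=-1 C=0 D=6 ZF=0 PC=10
Step 26: PC=10 exec 'HALT'. After: A=11 B=-1 C=0 D=6 ZF=0 PC=10 HALTED
Total instructions executed: 26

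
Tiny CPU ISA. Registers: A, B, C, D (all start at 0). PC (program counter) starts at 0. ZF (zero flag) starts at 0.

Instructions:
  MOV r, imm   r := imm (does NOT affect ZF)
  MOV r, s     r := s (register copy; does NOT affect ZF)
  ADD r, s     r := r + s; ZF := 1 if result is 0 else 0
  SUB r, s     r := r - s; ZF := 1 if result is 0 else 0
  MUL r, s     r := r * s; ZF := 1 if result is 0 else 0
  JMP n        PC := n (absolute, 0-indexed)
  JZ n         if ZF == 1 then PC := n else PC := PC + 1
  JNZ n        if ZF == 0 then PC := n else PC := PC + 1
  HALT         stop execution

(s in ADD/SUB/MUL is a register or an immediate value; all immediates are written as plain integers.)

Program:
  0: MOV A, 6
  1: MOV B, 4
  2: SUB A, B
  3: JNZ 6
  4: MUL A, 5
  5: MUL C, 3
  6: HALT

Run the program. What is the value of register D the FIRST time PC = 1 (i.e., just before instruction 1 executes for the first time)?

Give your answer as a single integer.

Step 1: PC=0 exec 'MOV A, 6'. After: A=6 B=0 C=0 D=0 ZF=0 PC=1
First time PC=1: D=0

0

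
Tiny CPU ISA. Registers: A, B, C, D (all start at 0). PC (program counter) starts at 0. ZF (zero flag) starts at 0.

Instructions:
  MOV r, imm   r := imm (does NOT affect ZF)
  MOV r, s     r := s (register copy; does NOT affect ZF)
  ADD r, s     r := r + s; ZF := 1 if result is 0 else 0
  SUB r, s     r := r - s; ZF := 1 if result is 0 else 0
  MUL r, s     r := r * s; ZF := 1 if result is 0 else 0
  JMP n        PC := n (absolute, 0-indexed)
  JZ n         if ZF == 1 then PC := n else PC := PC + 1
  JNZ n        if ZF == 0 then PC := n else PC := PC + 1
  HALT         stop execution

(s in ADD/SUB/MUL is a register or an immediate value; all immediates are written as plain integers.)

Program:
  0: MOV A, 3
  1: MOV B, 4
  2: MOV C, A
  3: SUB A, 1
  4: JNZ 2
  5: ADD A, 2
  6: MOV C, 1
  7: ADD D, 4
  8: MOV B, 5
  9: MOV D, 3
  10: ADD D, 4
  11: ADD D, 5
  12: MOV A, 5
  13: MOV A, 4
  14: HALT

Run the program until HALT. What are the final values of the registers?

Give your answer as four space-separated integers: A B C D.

Step 1: PC=0 exec 'MOV A, 3'. After: A=3 B=0 C=0 D=0 ZF=0 PC=1
Step 2: PC=1 exec 'MOV B, 4'. After: A=3 B=4 C=0 D=0 ZF=0 PC=2
Step 3: PC=2 exec 'MOV C, A'. After: A=3 B=4 C=3 D=0 ZF=0 PC=3
Step 4: PC=3 exec 'SUB A, 1'. After: A=2 B=4 C=3 D=0 ZF=0 PC=4
Step 5: PC=4 exec 'JNZ 2'. After: A=2 B=4 C=3 D=0 ZF=0 PC=2
Step 6: PC=2 exec 'MOV C, A'. After: A=2 B=4 C=2 D=0 ZF=0 PC=3
Step 7: PC=3 exec 'SUB A, 1'. After: A=1 B=4 C=2 D=0 ZF=0 PC=4
Step 8: PC=4 exec 'JNZ 2'. After: A=1 B=4 C=2 D=0 ZF=0 PC=2
Step 9: PC=2 exec 'MOV C, A'. After: A=1 B=4 C=1 D=0 ZF=0 PC=3
Step 10: PC=3 exec 'SUB A, 1'. After: A=0 B=4 C=1 D=0 ZF=1 PC=4
Step 11: PC=4 exec 'JNZ 2'. After: A=0 B=4 C=1 D=0 ZF=1 PC=5
Step 12: PC=5 exec 'ADD A, 2'. After: A=2 B=4 C=1 D=0 ZF=0 PC=6
Step 13: PC=6 exec 'MOV C, 1'. After: A=2 B=4 C=1 D=0 ZF=0 PC=7
Step 14: PC=7 exec 'ADD D, 4'. After: A=2 B=4 C=1 D=4 ZF=0 PC=8
Step 15: PC=8 exec 'MOV B, 5'. After: A=2 B=5 C=1 D=4 ZF=0 PC=9
Step 16: PC=9 exec 'MOV D, 3'. After: A=2 B=5 C=1 D=3 ZF=0 PC=10
Step 17: PC=10 exec 'ADD D, 4'. After: A=2 B=5 C=1 D=7 ZF=0 PC=11
Step 18: PC=11 exec 'ADD D, 5'. After: A=2 B=5 C=1 D=12 ZF=0 PC=12
Step 19: PC=12 exec 'MOV A, 5'. After: A=5 B=5 C=1 D=12 ZF=0 PC=13
Step 20: PC=13 exec 'MOV A, 4'. After: A=4 B=5 C=1 D=12 ZF=0 PC=14
Step 21: PC=14 exec 'HALT'. After: A=4 B=5 C=1 D=12 ZF=0 PC=14 HALTED

Answer: 4 5 1 12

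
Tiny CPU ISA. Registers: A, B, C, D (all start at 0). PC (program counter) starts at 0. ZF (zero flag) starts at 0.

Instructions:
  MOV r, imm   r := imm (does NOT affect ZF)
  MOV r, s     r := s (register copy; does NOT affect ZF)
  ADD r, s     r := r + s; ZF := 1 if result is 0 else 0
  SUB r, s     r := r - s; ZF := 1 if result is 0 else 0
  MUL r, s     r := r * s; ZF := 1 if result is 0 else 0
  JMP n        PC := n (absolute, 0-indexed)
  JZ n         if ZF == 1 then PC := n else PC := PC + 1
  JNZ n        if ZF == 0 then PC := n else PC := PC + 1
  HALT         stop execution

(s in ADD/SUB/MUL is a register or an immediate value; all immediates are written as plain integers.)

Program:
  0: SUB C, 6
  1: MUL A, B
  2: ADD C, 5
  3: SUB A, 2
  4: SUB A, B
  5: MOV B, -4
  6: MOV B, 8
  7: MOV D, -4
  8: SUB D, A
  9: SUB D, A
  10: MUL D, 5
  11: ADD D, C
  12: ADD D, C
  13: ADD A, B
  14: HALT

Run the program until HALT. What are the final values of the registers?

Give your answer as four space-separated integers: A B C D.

Answer: 6 8 -1 -2

Derivation:
Step 1: PC=0 exec 'SUB C, 6'. After: A=0 B=0 C=-6 D=0 ZF=0 PC=1
Step 2: PC=1 exec 'MUL A, B'. After: A=0 B=0 C=-6 D=0 ZF=1 PC=2
Step 3: PC=2 exec 'ADD C, 5'. After: A=0 B=0 C=-1 D=0 ZF=0 PC=3
Step 4: PC=3 exec 'SUB A, 2'. After: A=-2 B=0 C=-1 D=0 ZF=0 PC=4
Step 5: PC=4 exec 'SUB A, B'. After: A=-2 B=0 C=-1 D=0 ZF=0 PC=5
Step 6: PC=5 exec 'MOV B, -4'. After: A=-2 B=-4 C=-1 D=0 ZF=0 PC=6
Step 7: PC=6 exec 'MOV B, 8'. After: A=-2 B=8 C=-1 D=0 ZF=0 PC=7
Step 8: PC=7 exec 'MOV D, -4'. After: A=-2 B=8 C=-1 D=-4 ZF=0 PC=8
Step 9: PC=8 exec 'SUB D, A'. After: A=-2 B=8 C=-1 D=-2 ZF=0 PC=9
Step 10: PC=9 exec 'SUB D, A'. After: A=-2 B=8 C=-1 D=0 ZF=1 PC=10
Step 11: PC=10 exec 'MUL D, 5'. After: A=-2 B=8 C=-1 D=0 ZF=1 PC=11
Step 12: PC=11 exec 'ADD D, C'. After: A=-2 B=8 C=-1 D=-1 ZF=0 PC=12
Step 13: PC=12 exec 'ADD D, C'. After: A=-2 B=8 C=-1 D=-2 ZF=0 PC=13
Step 14: PC=13 exec 'ADD A, B'. After: A=6 B=8 C=-1 D=-2 ZF=0 PC=14
Step 15: PC=14 exec 'HALT'. After: A=6 B=8 C=-1 D=-2 ZF=0 PC=14 HALTED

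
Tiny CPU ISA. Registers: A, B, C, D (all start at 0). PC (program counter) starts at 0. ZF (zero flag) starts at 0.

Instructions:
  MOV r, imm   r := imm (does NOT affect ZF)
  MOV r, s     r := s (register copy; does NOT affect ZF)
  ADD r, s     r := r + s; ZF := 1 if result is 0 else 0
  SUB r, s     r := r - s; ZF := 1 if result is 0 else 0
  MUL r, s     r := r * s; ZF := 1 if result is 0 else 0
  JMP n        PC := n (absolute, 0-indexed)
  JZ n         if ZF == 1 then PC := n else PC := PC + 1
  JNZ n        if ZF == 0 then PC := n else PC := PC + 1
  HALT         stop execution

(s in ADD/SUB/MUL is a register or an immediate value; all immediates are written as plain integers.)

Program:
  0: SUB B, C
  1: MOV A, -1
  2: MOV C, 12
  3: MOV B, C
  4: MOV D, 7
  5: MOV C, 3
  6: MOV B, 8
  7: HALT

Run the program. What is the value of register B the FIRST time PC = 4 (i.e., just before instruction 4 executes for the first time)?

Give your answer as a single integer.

Step 1: PC=0 exec 'SUB B, C'. After: A=0 B=0 C=0 D=0 ZF=1 PC=1
Step 2: PC=1 exec 'MOV A, -1'. After: A=-1 B=0 C=0 D=0 ZF=1 PC=2
Step 3: PC=2 exec 'MOV C, 12'. After: A=-1 B=0 C=12 D=0 ZF=1 PC=3
Step 4: PC=3 exec 'MOV B, C'. After: A=-1 B=12 C=12 D=0 ZF=1 PC=4
First time PC=4: B=12

12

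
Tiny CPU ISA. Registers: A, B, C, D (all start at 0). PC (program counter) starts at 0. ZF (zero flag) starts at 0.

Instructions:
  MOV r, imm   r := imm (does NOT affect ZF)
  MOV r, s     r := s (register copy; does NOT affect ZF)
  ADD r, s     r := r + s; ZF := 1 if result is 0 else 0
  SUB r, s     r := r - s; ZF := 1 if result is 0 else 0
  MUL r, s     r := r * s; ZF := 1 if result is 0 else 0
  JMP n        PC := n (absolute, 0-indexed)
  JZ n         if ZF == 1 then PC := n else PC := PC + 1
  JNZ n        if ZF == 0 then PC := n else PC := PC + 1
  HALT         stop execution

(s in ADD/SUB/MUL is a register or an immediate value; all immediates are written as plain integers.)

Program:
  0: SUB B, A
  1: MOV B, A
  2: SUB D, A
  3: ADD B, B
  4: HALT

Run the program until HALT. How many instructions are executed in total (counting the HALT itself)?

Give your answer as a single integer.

Step 1: PC=0 exec 'SUB B, A'. After: A=0 B=0 C=0 D=0 ZF=1 PC=1
Step 2: PC=1 exec 'MOV B, A'. After: A=0 B=0 C=0 D=0 ZF=1 PC=2
Step 3: PC=2 exec 'SUB D, A'. After: A=0 B=0 C=0 D=0 ZF=1 PC=3
Step 4: PC=3 exec 'ADD B, B'. After: A=0 B=0 C=0 D=0 ZF=1 PC=4
Step 5: PC=4 exec 'HALT'. After: A=0 B=0 C=0 D=0 ZF=1 PC=4 HALTED
Total instructions executed: 5

Answer: 5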